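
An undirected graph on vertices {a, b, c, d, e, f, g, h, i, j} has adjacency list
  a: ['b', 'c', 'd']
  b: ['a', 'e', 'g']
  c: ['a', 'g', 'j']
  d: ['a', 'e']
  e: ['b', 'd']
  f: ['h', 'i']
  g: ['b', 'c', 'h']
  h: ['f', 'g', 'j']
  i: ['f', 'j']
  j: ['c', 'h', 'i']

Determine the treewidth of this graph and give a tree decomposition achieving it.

Treewidth 2.
One optimal decomposition is:
Bags: B1 = {f, i, j}  B2 = {f, h, j}  B3 = {c, h, j}  B4 = {c, g, h}  B5 = {a, c, g}  B6 = {a, b, g}  B7 = {a, b, d}  B8 = {b, d, e}
Tree: B1–B2, B2–B3, B3–B4, B4–B5, B5–B6, B6–B7, B7–B8

Each bag holds 3 vertices, so the decomposition has width 2, which upper-bounds the treewidth. The edges i–f–h–j–i form a cycle, so G is not a tree and its treewidth is at least 2. Combining the bounds, tw(G) = 2.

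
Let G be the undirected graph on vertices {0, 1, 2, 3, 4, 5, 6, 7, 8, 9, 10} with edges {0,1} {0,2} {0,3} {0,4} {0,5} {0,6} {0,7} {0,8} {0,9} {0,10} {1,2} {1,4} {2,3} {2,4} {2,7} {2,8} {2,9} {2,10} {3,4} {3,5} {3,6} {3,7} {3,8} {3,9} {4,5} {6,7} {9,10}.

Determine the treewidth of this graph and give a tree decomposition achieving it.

Treewidth 3.
One such decomposition:
Bags: B1 = {0, 3, 4, 5}  B2 = {0, 2, 3, 4}  B3 = {0, 2, 3, 9}  B4 = {0, 1, 2, 4}  B5 = {0, 2, 3, 7}  B6 = {0, 3, 6, 7}  B7 = {0, 2, 3, 8}  B8 = {0, 2, 9, 10}
Tree: B1–B2, B2–B3, B2–B4, B3–B5, B5–B6, B5–B7, B3–B8

Every bag has size at most 4, so the width is 4 − 1 = 3 and tw(G) ≤ 3. Conversely, {0, 1, 2, 4} is a clique of size 4, and the vertices of any clique must share a bag in every tree decomposition; so some bag has ≥ 4 vertices and tw(G) ≥ 3. The upper and lower bounds meet at 3, so that is the treewidth.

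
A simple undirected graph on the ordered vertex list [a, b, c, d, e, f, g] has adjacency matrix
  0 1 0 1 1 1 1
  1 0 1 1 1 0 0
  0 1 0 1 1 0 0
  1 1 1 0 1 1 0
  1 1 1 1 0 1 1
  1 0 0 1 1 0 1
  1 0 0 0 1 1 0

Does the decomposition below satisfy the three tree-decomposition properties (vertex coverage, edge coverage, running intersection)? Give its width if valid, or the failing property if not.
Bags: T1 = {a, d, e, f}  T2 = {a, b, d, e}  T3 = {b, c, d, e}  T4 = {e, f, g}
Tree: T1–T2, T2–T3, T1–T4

No — edge (a,g) lies in no bag.

A tree decomposition must satisfy three properties: every vertex lies in some bag; for every edge, both endpoints lie together in some bag; and for every vertex, the bags containing it form a connected subtree. Here edge (a,g) lies in no bag, so the decomposition is invalid.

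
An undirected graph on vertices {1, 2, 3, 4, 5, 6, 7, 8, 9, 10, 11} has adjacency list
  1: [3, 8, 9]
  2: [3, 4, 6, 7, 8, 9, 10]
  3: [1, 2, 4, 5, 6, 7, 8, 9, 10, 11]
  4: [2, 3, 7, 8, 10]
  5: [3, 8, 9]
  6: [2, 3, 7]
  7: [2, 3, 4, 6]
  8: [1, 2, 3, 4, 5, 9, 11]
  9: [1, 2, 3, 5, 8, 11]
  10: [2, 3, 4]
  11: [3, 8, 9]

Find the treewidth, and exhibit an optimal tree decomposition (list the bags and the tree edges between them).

Treewidth 3.
One such decomposition:
Bags: B1 = {2, 3, 8, 9}  B2 = {3, 8, 9, 11}  B3 = {2, 3, 4, 8}  B4 = {2, 3, 4, 7}  B5 = {1, 3, 8, 9}  B6 = {2, 3, 6, 7}  B7 = {2, 3, 4, 10}  B8 = {3, 5, 8, 9}
Tree: B1–B2, B1–B3, B3–B4, B2–B5, B4–B6, B3–B7, B2–B8

Every bag has size at most 4, so the width is 4 − 1 = 3 and tw(G) ≤ 3. On the other hand G contains the 4-clique {1, 3, 8, 9}. A clique must lie in a single bag of any decomposition, so no decomposition can have width below 3. Hence tw(G) = 3 exactly.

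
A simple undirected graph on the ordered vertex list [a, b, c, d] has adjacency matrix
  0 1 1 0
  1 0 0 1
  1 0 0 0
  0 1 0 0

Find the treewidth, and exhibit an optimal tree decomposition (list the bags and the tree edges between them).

Every bag has size at most 2, so the width is 2 − 1 = 1 and tw(G) ≤ 1. Any graph with an edge has treewidth ≥ 1, and G has the edge c–a. Combining the bounds, tw(G) = 1.

Treewidth 1.
Bags: B1 = {a, c}  B2 = {a, b}  B3 = {b, d}
Tree: B1–B2, B2–B3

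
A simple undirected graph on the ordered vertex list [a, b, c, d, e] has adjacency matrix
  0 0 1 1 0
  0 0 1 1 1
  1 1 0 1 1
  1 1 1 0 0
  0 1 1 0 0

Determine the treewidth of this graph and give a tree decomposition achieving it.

Treewidth 2.
One such decomposition:
Bags: B1 = {b, c, e}  B2 = {b, c, d}  B3 = {a, c, d}
Tree: B1–B2, B2–B3

Every bag has size at most 3, so the width is 3 − 1 = 2 and tw(G) ≤ 2. On the other hand G contains the 3-clique {a, c, d}. A clique must lie in a single bag of any decomposition, so no decomposition can have width below 2. Hence tw(G) = 2 exactly.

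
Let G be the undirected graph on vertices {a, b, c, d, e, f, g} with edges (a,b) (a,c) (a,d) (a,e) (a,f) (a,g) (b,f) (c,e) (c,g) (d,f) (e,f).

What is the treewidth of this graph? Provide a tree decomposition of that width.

Every bag has size at most 3, so the width is 3 − 1 = 2 and tw(G) ≤ 2. Conversely, {a, c, g} is a clique of size 3, and the vertices of any clique must share a bag in every tree decomposition; so some bag has ≥ 3 vertices and tw(G) ≥ 2. Therefore the treewidth is 2.

Treewidth 2.
One optimal decomposition is:
Bags: B1 = {a, c, g}  B2 = {a, c, e}  B3 = {a, e, f}  B4 = {a, d, f}  B5 = {a, b, f}
Tree: B1–B2, B2–B3, B3–B4, B3–B5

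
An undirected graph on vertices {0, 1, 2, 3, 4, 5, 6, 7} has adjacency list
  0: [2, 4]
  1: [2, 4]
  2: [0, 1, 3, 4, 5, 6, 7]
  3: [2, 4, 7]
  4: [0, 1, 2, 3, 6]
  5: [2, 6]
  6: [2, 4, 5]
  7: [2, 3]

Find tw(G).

2

A width-2 tree decomposition is:
Bags: B1 = {1, 2, 4}  B2 = {2, 4, 6}  B3 = {0, 2, 4}  B4 = {2, 5, 6}  B5 = {2, 3, 4}  B6 = {2, 3, 7}
Tree: B1–B2, B1–B3, B2–B4, B1–B5, B5–B6
Every bag has size at most 3, so the width is 3 − 1 = 2 and tw(G) ≤ 2. Conversely, {0, 2, 4} is a clique of size 3, and the vertices of any clique must share a bag in every tree decomposition; so some bag has ≥ 3 vertices and tw(G) ≥ 2. The upper and lower bounds meet at 2, so that is the treewidth.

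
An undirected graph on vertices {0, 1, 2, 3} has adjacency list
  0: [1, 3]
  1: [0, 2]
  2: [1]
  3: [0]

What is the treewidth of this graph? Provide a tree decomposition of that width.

Each bag holds 2 vertices, so the decomposition has width 1, which upper-bounds the treewidth. G has an edge, so its treewidth is at least 1. Therefore the treewidth is 1.

Treewidth 1.
One such decomposition:
Bags: B1 = {0, 3}  B2 = {0, 1}  B3 = {1, 2}
Tree: B1–B2, B2–B3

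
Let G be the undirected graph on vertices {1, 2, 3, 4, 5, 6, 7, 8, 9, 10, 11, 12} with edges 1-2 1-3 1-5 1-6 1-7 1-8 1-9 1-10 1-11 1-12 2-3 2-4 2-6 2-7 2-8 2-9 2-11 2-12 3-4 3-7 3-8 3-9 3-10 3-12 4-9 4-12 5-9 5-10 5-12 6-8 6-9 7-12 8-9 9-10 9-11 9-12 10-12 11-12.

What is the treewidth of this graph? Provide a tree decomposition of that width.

Every bag has size at most 5, so the width is 5 − 1 = 4 and tw(G) ≤ 4. For the lower bound, the 5 vertices {1, 2, 9, 11, 12} are pairwise adjacent, and any tree decomposition puts a clique entirely inside one bag — forcing width ≥ 4. Hence tw(G) = 4 exactly.

Treewidth 4.
Bags: B1 = {1, 2, 9, 11, 12}  B2 = {1, 2, 3, 9, 12}  B3 = {1, 3, 9, 10, 12}  B4 = {1, 5, 9, 10, 12}  B5 = {1, 2, 3, 8, 9}  B6 = {1, 2, 3, 7, 12}  B7 = {1, 2, 6, 8, 9}  B8 = {2, 3, 4, 9, 12}
Tree: B1–B2, B2–B3, B3–B4, B2–B5, B2–B6, B5–B7, B2–B8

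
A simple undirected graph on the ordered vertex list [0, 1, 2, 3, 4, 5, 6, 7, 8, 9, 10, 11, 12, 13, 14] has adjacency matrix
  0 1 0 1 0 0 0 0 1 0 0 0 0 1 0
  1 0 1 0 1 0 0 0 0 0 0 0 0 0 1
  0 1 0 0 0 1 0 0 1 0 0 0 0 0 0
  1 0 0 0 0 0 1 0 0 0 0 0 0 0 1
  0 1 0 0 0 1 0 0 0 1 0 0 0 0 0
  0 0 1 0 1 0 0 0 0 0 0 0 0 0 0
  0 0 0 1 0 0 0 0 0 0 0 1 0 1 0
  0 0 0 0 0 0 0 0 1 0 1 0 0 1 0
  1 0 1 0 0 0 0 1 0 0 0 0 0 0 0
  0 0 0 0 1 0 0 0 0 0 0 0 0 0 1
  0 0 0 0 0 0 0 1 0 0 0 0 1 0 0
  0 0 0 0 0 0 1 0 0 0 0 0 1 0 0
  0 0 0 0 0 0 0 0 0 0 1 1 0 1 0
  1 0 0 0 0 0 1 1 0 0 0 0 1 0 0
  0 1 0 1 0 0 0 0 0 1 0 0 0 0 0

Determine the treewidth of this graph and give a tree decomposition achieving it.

Every bag has size at most 4, so the width is 4 − 1 = 3 and tw(G) ≤ 3. For the lower bound: the 4 vertex sets {4,5,9}, {14}, {1}, {0,2,3,8} are disjoint, each induces a connected subgraph, and every pair is joined by at least one edge of G. Contracting each set to a single vertex therefore yields K_{4} as a minor, and since treewidth is minor-monotone, tw(G) ≥ tw(K_{4}) = 3. Therefore the treewidth is 3.

Treewidth 3.
One optimal decomposition is:
Bags: B1 = {4, 5, 9, 14}  B2 = {1, 4, 5, 14}  B3 = {1, 2, 5, 14}  B4 = {1, 2, 3, 14}  B5 = {0, 1, 2, 3}  B6 = {0, 2, 3, 8}  B7 = {0, 3, 6, 8}  B8 = {0, 6, 8, 13}  B9 = {6, 7, 8, 13}  B10 = {6, 7, 11, 13}  B11 = {7, 11, 12, 13}  B12 = {7, 10, 11, 12}
Tree: B1–B2, B2–B3, B3–B4, B4–B5, B5–B6, B6–B7, B7–B8, B8–B9, B9–B10, B10–B11, B11–B12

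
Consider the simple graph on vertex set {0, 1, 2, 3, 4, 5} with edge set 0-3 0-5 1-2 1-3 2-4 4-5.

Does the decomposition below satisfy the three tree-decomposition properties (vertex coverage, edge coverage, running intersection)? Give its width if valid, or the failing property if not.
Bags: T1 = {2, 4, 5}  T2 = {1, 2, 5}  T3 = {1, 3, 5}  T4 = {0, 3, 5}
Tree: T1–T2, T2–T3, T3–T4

Vertex coverage: the bags together contain {0, 1, 2, 3, 4, 5}, the full vertex set. Edge coverage: each edge of G has both endpoints in at least one bag. Running intersection: for every vertex, the bags containing it form a connected subtree. All three properties hold, so this is a valid tree decomposition of width max|bag| − 1 = 2, and hence tw(G) ≤ 2.

Yes; width 2.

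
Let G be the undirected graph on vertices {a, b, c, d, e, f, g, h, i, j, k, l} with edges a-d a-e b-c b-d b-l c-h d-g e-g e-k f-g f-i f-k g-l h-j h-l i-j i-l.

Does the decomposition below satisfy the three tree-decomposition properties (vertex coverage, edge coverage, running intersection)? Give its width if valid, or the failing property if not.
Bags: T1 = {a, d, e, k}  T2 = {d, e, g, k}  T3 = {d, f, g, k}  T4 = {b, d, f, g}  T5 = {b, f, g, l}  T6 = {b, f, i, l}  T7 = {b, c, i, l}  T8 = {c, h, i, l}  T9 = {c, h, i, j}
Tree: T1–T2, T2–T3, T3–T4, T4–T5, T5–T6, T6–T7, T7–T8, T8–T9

Yes; width 3.

Checking the three conditions: (i) the bags cover all of {a, b, c, d, e, f, g, h, i, j, k, l}; (ii) for each edge, some bag contains both endpoints; (iii) the bags containing any fixed vertex form a subtree. All hold, so the decomposition is valid with width 4 − 1 = 3.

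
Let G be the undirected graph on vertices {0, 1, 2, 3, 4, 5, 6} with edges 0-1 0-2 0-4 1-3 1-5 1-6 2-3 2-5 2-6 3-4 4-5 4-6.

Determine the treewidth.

3

A width-3 tree decomposition is:
Bags: B1 = {0, 1, 2, 4}  B2 = {1, 2, 3, 4}  B3 = {1, 2, 4, 6}  B4 = {1, 2, 4, 5}
Tree: B1–B2, B2–B3, B3–B4
The largest bag has 4 vertices, giving width 3; this decomposition certifies tw(G) ≤ 3. For the lower bound: the 4 vertex sets {0,1}, {3,4}, {2}, {6} are disjoint, each induces a connected subgraph, and every pair is joined by at least one edge of G. Contracting each set to a single vertex therefore yields K_{4} as a minor, and since treewidth is minor-monotone, tw(G) ≥ tw(K_{4}) = 3. Hence tw(G) = 3 exactly.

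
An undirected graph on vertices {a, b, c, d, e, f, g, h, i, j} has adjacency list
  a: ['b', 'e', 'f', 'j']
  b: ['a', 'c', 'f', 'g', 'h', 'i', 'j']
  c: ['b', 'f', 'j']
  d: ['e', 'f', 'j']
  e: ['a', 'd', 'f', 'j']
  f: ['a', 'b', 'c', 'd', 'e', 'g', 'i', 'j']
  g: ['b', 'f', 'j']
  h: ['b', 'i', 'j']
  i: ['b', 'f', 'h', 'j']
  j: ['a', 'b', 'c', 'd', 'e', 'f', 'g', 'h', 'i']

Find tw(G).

3

A width-3 tree decomposition is:
Bags: B1 = {b, f, i, j}  B2 = {a, b, f, j}  B3 = {b, c, f, j}  B4 = {a, e, f, j}  B5 = {d, e, f, j}  B6 = {b, f, g, j}  B7 = {b, h, i, j}
Tree: B1–B2, B2–B3, B2–B4, B4–B5, B3–B6, B1–B7
Each bag holds 4 vertices, so the decomposition has width 3, which upper-bounds the treewidth. For the lower bound, the 4 vertices {b, h, i, j} are pairwise adjacent, and any tree decomposition puts a clique entirely inside one bag — forcing width ≥ 3. Therefore the treewidth is 3.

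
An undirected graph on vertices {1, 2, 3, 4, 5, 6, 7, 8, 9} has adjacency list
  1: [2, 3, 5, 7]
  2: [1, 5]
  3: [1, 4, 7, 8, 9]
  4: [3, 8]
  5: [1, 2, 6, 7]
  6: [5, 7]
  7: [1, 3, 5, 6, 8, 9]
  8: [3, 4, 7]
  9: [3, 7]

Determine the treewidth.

A width-2 tree decomposition is:
Bags: B1 = {1, 3, 7}  B2 = {3, 7, 8}  B3 = {1, 5, 7}  B4 = {1, 2, 5}  B5 = {3, 7, 9}  B6 = {3, 4, 8}  B7 = {5, 6, 7}
Tree: B1–B2, B1–B3, B3–B4, B2–B5, B2–B6, B3–B7
Each bag holds 3 vertices, so the decomposition has width 2, which upper-bounds the treewidth. For the lower bound, the 3 vertices {1, 2, 5} are pairwise adjacent, and any tree decomposition puts a clique entirely inside one bag — forcing width ≥ 2. Therefore the treewidth is 2.

2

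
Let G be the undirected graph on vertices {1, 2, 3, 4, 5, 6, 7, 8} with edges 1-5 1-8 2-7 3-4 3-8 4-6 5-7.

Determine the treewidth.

A width-1 tree decomposition is:
Bags: B1 = {4, 6}  B2 = {3, 4}  B3 = {3, 8}  B4 = {1, 8}  B5 = {1, 5}  B6 = {5, 7}  B7 = {2, 7}
Tree: B1–B2, B2–B3, B3–B4, B4–B5, B5–B6, B6–B7
The largest bag has 2 vertices, giving width 1; this decomposition certifies tw(G) ≤ 1. G has an edge, so its treewidth is at least 1. The upper and lower bounds meet at 1, so that is the treewidth.

1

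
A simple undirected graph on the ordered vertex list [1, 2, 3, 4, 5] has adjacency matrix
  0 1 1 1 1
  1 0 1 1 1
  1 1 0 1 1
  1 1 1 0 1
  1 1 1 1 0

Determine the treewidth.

A width-4 tree decomposition is:
Bags: B1 = {1, 2, 3, 4, 5}
Tree: (single bag)
A single bag containing all 5 vertices is trivially a valid decomposition of width 4. On the other hand G contains the 5-clique {1, 2, 3, 4, 5}. A clique must lie in a single bag of any decomposition, so no decomposition can have width below 4. Therefore the treewidth is 4.

4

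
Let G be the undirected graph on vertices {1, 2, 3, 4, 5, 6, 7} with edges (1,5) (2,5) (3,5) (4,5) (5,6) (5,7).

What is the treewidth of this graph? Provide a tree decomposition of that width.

Every bag has size at most 2, so the width is 2 − 1 = 1 and tw(G) ≤ 1. G has an edge, so its treewidth is at least 1. The upper and lower bounds meet at 1, so that is the treewidth.

Treewidth 1.
Bags: B1 = {5, 6}  B2 = {2, 5}  B3 = {3, 5}  B4 = {1, 5}  B5 = {5, 7}  B6 = {4, 5}
Tree: B1–B2, B1–B3, B3–B4, B4–B5, B5–B6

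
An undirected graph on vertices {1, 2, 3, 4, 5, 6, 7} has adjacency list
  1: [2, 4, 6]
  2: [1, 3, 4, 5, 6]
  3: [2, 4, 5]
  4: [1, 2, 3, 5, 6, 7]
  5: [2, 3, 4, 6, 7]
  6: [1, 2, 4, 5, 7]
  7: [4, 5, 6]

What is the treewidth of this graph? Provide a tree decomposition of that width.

Treewidth 3.
One such decomposition:
Bags: B1 = {1, 2, 4, 6}  B2 = {2, 4, 5, 6}  B3 = {4, 5, 6, 7}  B4 = {2, 3, 4, 5}
Tree: B1–B2, B2–B3, B2–B4

The largest bag has 4 vertices, giving width 3; this decomposition certifies tw(G) ≤ 3. On the other hand G contains the 4-clique {1, 2, 4, 6}. A clique must lie in a single bag of any decomposition, so no decomposition can have width below 3. The upper and lower bounds meet at 3, so that is the treewidth.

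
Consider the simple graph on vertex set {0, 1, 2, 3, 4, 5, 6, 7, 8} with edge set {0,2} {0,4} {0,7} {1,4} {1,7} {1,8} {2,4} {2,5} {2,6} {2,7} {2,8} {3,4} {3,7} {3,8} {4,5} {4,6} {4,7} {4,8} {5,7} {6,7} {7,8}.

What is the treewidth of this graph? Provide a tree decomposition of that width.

Each bag holds 4 vertices, so the decomposition has width 3, which upper-bounds the treewidth. On the other hand G contains the 4-clique {1, 4, 7, 8}. A clique must lie in a single bag of any decomposition, so no decomposition can have width below 3. Hence tw(G) = 3 exactly.

Treewidth 3.
One such decomposition:
Bags: B1 = {2, 4, 7, 8}  B2 = {2, 4, 6, 7}  B3 = {3, 4, 7, 8}  B4 = {0, 2, 4, 7}  B5 = {1, 4, 7, 8}  B6 = {2, 4, 5, 7}
Tree: B1–B2, B1–B3, B2–B4, B1–B5, B4–B6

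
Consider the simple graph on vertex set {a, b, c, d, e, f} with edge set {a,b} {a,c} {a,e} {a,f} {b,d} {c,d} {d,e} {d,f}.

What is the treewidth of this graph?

2

A width-2 tree decomposition is:
Bags: B1 = {a, d, e}  B2 = {a, c, d}  B3 = {a, d, f}  B4 = {a, b, d}
Tree: B1–B2, B2–B3, B3–B4
The largest bag has 3 vertices, giving width 2; this decomposition certifies tw(G) ≤ 2. Since a–e–d–c–a is a cycle in G, G is not acyclic. Forests are exactly the graphs of treewidth ≤ 1, so tw(G) ≥ 2. The upper and lower bounds meet at 2, so that is the treewidth.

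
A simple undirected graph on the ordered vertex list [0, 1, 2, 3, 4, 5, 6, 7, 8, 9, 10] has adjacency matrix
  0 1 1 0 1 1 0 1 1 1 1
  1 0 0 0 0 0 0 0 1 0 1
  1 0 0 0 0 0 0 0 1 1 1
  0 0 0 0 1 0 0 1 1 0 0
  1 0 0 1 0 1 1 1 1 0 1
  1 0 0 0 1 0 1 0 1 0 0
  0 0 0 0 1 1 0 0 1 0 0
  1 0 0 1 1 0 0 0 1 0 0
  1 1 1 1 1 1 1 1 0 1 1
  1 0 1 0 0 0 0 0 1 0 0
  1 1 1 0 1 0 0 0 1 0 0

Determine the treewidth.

3

A width-3 tree decomposition is:
Bags: B1 = {0, 4, 8, 10}  B2 = {0, 1, 8, 10}  B3 = {0, 4, 7, 8}  B4 = {0, 2, 8, 10}  B5 = {0, 4, 5, 8}  B6 = {0, 2, 8, 9}  B7 = {4, 5, 6, 8}  B8 = {3, 4, 7, 8}
Tree: B1–B2, B1–B3, B1–B4, B1–B5, B4–B6, B5–B7, B3–B8
Every bag has size at most 4, so the width is 4 − 1 = 3 and tw(G) ≤ 3. For the lower bound, the 4 vertices {0, 1, 8, 10} are pairwise adjacent, and any tree decomposition puts a clique entirely inside one bag — forcing width ≥ 3. Therefore the treewidth is 3.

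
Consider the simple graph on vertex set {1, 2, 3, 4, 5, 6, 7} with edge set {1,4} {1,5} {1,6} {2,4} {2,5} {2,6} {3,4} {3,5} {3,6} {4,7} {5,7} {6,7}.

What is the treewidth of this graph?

A width-3 tree decomposition is:
Bags: B1 = {3, 4, 5, 6}  B2 = {4, 5, 6, 7}  B3 = {1, 4, 5, 6}  B4 = {2, 4, 5, 6}
Tree: B1–B2, B2–B3, B3–B4
Each bag holds 4 vertices, so the decomposition has width 3, which upper-bounds the treewidth. For the lower bound: the 4 vertex sets {3,6}, {4,7}, {5}, {1} are disjoint, each induces a connected subgraph, and every pair is joined by at least one edge of G. Contracting each set to a single vertex therefore yields K_{4} as a minor, and since treewidth is minor-monotone, tw(G) ≥ tw(K_{4}) = 3. The upper and lower bounds meet at 3, so that is the treewidth.

3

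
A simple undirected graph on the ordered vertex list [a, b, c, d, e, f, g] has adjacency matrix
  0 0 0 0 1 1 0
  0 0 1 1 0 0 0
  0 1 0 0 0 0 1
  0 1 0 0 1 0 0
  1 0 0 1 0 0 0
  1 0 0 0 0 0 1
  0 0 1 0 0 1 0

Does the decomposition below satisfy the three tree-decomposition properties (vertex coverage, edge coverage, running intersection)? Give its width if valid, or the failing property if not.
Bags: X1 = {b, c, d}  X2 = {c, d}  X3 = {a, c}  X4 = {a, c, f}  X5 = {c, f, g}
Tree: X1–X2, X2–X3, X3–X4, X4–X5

No — vertex e appears in no bag.

A tree decomposition must satisfy three properties: every vertex lies in some bag; for every edge, both endpoints lie together in some bag; and for every vertex, the bags containing it form a connected subtree. Here vertex e appears in no bag, so the decomposition is invalid.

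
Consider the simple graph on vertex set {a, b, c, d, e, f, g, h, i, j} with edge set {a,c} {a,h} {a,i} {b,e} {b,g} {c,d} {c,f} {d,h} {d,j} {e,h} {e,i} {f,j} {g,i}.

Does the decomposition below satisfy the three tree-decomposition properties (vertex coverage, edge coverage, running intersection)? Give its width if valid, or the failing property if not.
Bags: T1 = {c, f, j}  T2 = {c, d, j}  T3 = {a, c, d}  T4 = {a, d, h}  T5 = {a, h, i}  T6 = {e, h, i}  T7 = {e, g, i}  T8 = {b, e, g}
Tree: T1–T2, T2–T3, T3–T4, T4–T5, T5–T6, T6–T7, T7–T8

Every vertex of G appears in some bag (union = {a, b, c, d, e, f, g, h, i, j}); every edge is covered by a bag; and for each vertex v the set of bags containing v is connected in the bag tree. The decomposition is therefore valid. The largest bag has 3 vertices, so the width is 2.

Yes; width 2.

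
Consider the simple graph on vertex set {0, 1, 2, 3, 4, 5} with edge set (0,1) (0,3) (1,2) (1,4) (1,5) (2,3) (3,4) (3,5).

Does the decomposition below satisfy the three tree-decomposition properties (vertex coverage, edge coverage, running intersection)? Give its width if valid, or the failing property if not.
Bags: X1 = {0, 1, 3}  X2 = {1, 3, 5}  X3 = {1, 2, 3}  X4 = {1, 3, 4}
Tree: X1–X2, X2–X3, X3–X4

Yes; width 2.

Vertex coverage: the bags together contain {0, 1, 2, 3, 4, 5}, the full vertex set. Edge coverage: each edge of G has both endpoints in at least one bag. Running intersection: for every vertex, the bags containing it form a connected subtree. All three properties hold, so this is a valid tree decomposition of width max|bag| − 1 = 2, and hence tw(G) ≤ 2.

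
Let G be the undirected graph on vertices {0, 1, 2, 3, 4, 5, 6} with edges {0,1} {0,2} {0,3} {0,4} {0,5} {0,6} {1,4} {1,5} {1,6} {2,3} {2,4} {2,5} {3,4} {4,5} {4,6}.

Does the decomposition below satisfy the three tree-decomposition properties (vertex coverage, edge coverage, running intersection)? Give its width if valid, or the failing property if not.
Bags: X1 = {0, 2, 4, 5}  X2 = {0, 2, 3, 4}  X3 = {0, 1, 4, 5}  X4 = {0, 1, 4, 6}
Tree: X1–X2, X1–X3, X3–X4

Every vertex of G appears in some bag (union = {0, 1, 2, 3, 4, 5, 6}); every edge is covered by a bag; and for each vertex v the set of bags containing v is connected in the bag tree. The decomposition is therefore valid. The largest bag has 4 vertices, so the width is 3.

Yes; width 3.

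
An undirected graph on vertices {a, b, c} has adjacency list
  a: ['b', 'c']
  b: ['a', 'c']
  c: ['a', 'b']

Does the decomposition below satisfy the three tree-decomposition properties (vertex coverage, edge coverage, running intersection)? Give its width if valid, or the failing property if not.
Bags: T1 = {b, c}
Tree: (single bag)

A tree decomposition must satisfy three properties: every vertex lies in some bag; for every edge, both endpoints lie together in some bag; and for every vertex, the bags containing it form a connected subtree. Here vertex a appears in no bag, so the decomposition is invalid.

No — vertex a appears in no bag.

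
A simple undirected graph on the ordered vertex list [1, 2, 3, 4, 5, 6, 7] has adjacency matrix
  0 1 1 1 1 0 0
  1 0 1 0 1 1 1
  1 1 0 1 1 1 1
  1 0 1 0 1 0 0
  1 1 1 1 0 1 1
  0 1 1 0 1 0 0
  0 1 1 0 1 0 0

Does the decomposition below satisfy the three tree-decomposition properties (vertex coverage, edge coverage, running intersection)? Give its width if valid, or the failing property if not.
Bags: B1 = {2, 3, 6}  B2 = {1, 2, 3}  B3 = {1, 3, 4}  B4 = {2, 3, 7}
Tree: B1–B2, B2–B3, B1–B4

No — vertex 5 appears in no bag.

A tree decomposition must satisfy three properties: every vertex lies in some bag; for every edge, both endpoints lie together in some bag; and for every vertex, the bags containing it form a connected subtree. Here vertex 5 appears in no bag, so the decomposition is invalid.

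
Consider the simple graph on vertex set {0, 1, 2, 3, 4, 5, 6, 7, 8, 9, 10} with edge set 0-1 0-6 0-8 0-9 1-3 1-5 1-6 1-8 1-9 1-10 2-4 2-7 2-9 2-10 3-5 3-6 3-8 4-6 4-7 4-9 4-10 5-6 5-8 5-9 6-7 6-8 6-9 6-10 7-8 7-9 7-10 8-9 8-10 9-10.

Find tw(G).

4

A width-4 tree decomposition is:
Bags: B1 = {6, 7, 8, 9, 10}  B2 = {4, 6, 7, 9, 10}  B3 = {1, 6, 8, 9, 10}  B4 = {1, 5, 6, 8, 9}  B5 = {0, 1, 6, 8, 9}  B6 = {2, 4, 7, 9, 10}  B7 = {1, 3, 5, 6, 8}
Tree: B1–B2, B1–B3, B3–B4, B3–B5, B2–B6, B4–B7
Every bag has size at most 5, so the width is 5 − 1 = 4 and tw(G) ≤ 4. For the lower bound, the 5 vertices {2, 4, 7, 9, 10} are pairwise adjacent, and any tree decomposition puts a clique entirely inside one bag — forcing width ≥ 4. Therefore the treewidth is 4.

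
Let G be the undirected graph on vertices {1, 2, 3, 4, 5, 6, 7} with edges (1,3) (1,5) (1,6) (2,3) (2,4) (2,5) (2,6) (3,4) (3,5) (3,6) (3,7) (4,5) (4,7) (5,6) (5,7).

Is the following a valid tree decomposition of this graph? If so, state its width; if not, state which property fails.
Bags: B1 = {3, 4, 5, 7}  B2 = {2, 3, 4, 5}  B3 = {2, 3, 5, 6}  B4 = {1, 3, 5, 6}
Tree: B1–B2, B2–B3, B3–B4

Yes; width 3.

Checking the three conditions: (i) the bags cover all of {1, 2, 3, 4, 5, 6, 7}; (ii) for each edge, some bag contains both endpoints; (iii) the bags containing any fixed vertex form a subtree. All hold, so the decomposition is valid with width 4 − 1 = 3.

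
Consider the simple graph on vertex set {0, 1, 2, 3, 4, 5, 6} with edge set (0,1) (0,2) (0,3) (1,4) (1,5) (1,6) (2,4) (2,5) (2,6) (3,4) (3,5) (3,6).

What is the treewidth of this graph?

3

A width-3 tree decomposition is:
Bags: B1 = {1, 2, 3, 4}  B2 = {0, 1, 2, 3}  B3 = {1, 2, 3, 6}  B4 = {1, 2, 3, 5}
Tree: B1–B2, B2–B3, B3–B4
Each bag holds 4 vertices, so the decomposition has width 3, which upper-bounds the treewidth. For the lower bound: the 4 vertex sets {3,4}, {0,2}, {1}, {6} are disjoint, each induces a connected subgraph, and every pair is joined by at least one edge of G. Contracting each set to a single vertex therefore yields K_{4} as a minor, and since treewidth is minor-monotone, tw(G) ≥ tw(K_{4}) = 3. Therefore the treewidth is 3.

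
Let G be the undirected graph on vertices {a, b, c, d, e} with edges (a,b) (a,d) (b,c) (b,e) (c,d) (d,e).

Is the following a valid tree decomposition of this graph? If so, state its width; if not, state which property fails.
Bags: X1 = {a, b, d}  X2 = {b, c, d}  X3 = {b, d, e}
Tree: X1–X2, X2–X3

Every vertex of G appears in some bag (union = {a, b, c, d, e}); every edge is covered by a bag; and for each vertex v the set of bags containing v is connected in the bag tree. The decomposition is therefore valid. The largest bag has 3 vertices, so the width is 2.

Yes; width 2.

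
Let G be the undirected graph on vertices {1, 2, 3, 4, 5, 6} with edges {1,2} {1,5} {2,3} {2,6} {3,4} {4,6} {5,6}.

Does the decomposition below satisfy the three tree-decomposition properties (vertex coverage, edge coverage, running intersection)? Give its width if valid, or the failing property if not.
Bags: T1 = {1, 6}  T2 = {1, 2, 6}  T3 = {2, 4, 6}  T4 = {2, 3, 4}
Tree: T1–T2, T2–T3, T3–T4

No — vertex 5 appears in no bag.

A tree decomposition must satisfy three properties: every vertex lies in some bag; for every edge, both endpoints lie together in some bag; and for every vertex, the bags containing it form a connected subtree. Here vertex 5 appears in no bag, so the decomposition is invalid.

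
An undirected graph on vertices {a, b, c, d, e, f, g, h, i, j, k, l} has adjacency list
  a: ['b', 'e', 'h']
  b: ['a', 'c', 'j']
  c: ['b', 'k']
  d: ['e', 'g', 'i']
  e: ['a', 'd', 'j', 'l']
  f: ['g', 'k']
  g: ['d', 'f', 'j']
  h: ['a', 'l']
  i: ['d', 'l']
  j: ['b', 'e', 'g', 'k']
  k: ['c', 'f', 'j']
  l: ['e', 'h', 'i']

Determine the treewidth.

3

A width-3 tree decomposition is:
Bags: B1 = {d, h, i, l}  B2 = {d, e, h, l}  B3 = {a, d, e, h}  B4 = {a, d, e, g}  B5 = {a, e, g, j}  B6 = {a, b, g, j}  B7 = {b, f, g, j}  B8 = {b, f, j, k}  B9 = {b, c, f, k}
Tree: B1–B2, B2–B3, B3–B4, B4–B5, B5–B6, B6–B7, B7–B8, B8–B9
The largest bag has 4 vertices, giving width 3; this decomposition certifies tw(G) ≤ 3. For the lower bound: the 4 vertex sets {h,i,l}, {d}, {e}, {a,b,g,j} are disjoint, each induces a connected subgraph, and every pair is joined by at least one edge of G. Contracting each set to a single vertex therefore yields K_{4} as a minor, and since treewidth is minor-monotone, tw(G) ≥ tw(K_{4}) = 3. The upper and lower bounds meet at 3, so that is the treewidth.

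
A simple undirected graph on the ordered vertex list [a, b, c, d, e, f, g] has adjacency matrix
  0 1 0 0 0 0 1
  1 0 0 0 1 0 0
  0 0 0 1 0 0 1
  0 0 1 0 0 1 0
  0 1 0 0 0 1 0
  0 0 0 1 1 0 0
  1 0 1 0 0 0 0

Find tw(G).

A width-2 tree decomposition is:
Bags: B1 = {d, e, f}  B2 = {b, d, e}  B3 = {a, b, d}  B4 = {a, d, g}  B5 = {c, d, g}
Tree: B1–B2, B2–B3, B3–B4, B4–B5
The largest bag has 3 vertices, giving width 2; this decomposition certifies tw(G) ≤ 2. Since d–f–e–b–a–g–c–d is a cycle in G, G is not acyclic. Forests are exactly the graphs of treewidth ≤ 1, so tw(G) ≥ 2. The upper and lower bounds meet at 2, so that is the treewidth.

2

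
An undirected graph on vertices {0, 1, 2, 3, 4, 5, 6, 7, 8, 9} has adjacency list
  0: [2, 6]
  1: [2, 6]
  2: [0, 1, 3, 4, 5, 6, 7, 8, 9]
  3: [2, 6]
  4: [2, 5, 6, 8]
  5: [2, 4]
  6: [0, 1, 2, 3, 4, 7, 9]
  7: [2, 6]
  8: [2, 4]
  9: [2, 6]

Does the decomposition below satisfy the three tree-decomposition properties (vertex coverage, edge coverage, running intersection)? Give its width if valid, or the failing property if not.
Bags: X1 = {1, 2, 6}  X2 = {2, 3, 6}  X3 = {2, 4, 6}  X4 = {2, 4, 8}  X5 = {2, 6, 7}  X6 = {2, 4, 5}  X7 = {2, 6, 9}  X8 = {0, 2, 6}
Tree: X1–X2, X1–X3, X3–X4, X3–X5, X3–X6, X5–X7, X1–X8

Yes; width 2.

Vertex coverage: the bags together contain {0, 1, 2, 3, 4, 5, 6, 7, 8, 9}, the full vertex set. Edge coverage: each edge of G has both endpoints in at least one bag. Running intersection: for every vertex, the bags containing it form a connected subtree. All three properties hold, so this is a valid tree decomposition of width max|bag| − 1 = 2, and hence tw(G) ≤ 2.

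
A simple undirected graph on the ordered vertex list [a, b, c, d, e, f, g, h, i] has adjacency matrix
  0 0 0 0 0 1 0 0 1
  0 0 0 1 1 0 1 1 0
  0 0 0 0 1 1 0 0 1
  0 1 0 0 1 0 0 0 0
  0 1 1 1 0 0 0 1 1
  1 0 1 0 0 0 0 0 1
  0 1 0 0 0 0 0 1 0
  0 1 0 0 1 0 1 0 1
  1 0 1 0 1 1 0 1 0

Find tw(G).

A width-2 tree decomposition is:
Bags: B1 = {b, g, h}  B2 = {b, e, h}  B3 = {e, h, i}  B4 = {c, e, i}  B5 = {c, f, i}  B6 = {b, d, e}  B7 = {a, f, i}
Tree: B1–B2, B2–B3, B3–B4, B4–B5, B2–B6, B5–B7
Each bag holds 3 vertices, so the decomposition has width 2, which upper-bounds the treewidth. For the lower bound, the 3 vertices {b, d, e} are pairwise adjacent, and any tree decomposition puts a clique entirely inside one bag — forcing width ≥ 2. Combining the bounds, tw(G) = 2.

2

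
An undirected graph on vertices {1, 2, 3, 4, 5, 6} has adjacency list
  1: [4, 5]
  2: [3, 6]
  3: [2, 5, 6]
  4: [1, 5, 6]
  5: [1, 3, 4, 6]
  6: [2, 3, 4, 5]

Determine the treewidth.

2

A width-2 tree decomposition is:
Bags: B1 = {3, 5, 6}  B2 = {2, 3, 6}  B3 = {4, 5, 6}  B4 = {1, 4, 5}
Tree: B1–B2, B1–B3, B3–B4
Every bag has size at most 3, so the width is 3 − 1 = 2 and tw(G) ≤ 2. On the other hand G contains the 3-clique {2, 3, 6}. A clique must lie in a single bag of any decomposition, so no decomposition can have width below 2. Combining the bounds, tw(G) = 2.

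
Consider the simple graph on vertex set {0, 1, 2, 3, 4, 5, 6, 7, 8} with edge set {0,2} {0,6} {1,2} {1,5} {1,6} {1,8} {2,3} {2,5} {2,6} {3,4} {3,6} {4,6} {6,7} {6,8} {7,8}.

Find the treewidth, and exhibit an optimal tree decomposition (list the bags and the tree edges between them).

Every bag has size at most 3, so the width is 3 − 1 = 2 and tw(G) ≤ 2. For the lower bound, the 3 vertices {1, 2, 5} are pairwise adjacent, and any tree decomposition puts a clique entirely inside one bag — forcing width ≥ 2. The upper and lower bounds meet at 2, so that is the treewidth.

Treewidth 2.
One such decomposition:
Bags: B1 = {6, 7, 8}  B2 = {1, 6, 8}  B3 = {1, 2, 6}  B4 = {2, 3, 6}  B5 = {3, 4, 6}  B6 = {0, 2, 6}  B7 = {1, 2, 5}
Tree: B1–B2, B2–B3, B3–B4, B4–B5, B3–B6, B3–B7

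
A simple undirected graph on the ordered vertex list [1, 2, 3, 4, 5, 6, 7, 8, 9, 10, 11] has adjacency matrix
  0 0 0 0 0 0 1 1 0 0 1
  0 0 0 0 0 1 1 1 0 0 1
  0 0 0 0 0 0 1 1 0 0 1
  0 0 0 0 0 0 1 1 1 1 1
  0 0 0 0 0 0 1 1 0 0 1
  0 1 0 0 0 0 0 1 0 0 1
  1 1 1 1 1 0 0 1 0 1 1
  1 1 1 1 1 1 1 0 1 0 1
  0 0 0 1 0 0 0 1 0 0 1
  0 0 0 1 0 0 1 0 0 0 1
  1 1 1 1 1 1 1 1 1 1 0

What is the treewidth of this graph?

3

A width-3 tree decomposition is:
Bags: B1 = {2, 7, 8, 11}  B2 = {5, 7, 8, 11}  B3 = {3, 7, 8, 11}  B4 = {4, 7, 8, 11}  B5 = {1, 7, 8, 11}  B6 = {4, 8, 9, 11}  B7 = {2, 6, 8, 11}  B8 = {4, 7, 10, 11}
Tree: B1–B2, B2–B3, B1–B4, B4–B5, B4–B6, B1–B7, B4–B8
Each bag holds 4 vertices, so the decomposition has width 3, which upper-bounds the treewidth. For the lower bound, the 4 vertices {4, 8, 9, 11} are pairwise adjacent, and any tree decomposition puts a clique entirely inside one bag — forcing width ≥ 3. The upper and lower bounds meet at 3, so that is the treewidth.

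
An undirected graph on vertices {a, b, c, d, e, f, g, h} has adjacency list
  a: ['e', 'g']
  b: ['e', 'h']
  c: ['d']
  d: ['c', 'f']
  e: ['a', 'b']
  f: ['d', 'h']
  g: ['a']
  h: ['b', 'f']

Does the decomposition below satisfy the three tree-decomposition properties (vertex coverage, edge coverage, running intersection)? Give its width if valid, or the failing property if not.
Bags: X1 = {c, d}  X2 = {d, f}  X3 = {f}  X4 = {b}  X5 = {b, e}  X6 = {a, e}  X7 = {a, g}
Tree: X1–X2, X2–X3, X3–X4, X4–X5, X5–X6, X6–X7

No — vertex h appears in no bag.

A tree decomposition must satisfy three properties: every vertex lies in some bag; for every edge, both endpoints lie together in some bag; and for every vertex, the bags containing it form a connected subtree. Here vertex h appears in no bag, so the decomposition is invalid.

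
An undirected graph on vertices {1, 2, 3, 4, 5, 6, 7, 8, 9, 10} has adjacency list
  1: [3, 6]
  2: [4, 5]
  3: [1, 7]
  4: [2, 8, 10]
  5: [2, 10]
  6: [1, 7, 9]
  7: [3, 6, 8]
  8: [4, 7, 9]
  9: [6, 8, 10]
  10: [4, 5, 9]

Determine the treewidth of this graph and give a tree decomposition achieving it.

Treewidth 2.
One optimal decomposition is:
Bags: B1 = {1, 3, 6}  B2 = {3, 6, 7}  B3 = {6, 7, 9}  B4 = {7, 8, 9}  B5 = {8, 9, 10}  B6 = {4, 8, 10}  B7 = {4, 5, 10}  B8 = {2, 4, 5}
Tree: B1–B2, B2–B3, B3–B4, B4–B5, B5–B6, B6–B7, B7–B8

Every bag has size at most 3, so the width is 3 − 1 = 2 and tw(G) ≤ 2. For the lower bound, G contains the cycle 1–3–7–6–1, so G is not a forest; only forests have treewidth ≤ 1, hence tw(G) ≥ 2. The upper and lower bounds meet at 2, so that is the treewidth.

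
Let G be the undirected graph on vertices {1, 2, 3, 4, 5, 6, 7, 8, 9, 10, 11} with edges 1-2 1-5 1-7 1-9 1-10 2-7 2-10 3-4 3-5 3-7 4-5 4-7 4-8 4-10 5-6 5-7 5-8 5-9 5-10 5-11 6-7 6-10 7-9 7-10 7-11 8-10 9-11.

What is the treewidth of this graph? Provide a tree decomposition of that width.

Every bag has size at most 4, so the width is 4 − 1 = 3 and tw(G) ≤ 3. For the lower bound, the 4 vertices {1, 2, 7, 10} are pairwise adjacent, and any tree decomposition puts a clique entirely inside one bag — forcing width ≥ 3. Therefore the treewidth is 3.

Treewidth 3.
Bags: B1 = {1, 5, 7, 10}  B2 = {1, 5, 7, 9}  B3 = {4, 5, 7, 10}  B4 = {4, 5, 8, 10}  B5 = {5, 6, 7, 10}  B6 = {5, 7, 9, 11}  B7 = {1, 2, 7, 10}  B8 = {3, 4, 5, 7}
Tree: B1–B2, B1–B3, B3–B4, B3–B5, B2–B6, B1–B7, B3–B8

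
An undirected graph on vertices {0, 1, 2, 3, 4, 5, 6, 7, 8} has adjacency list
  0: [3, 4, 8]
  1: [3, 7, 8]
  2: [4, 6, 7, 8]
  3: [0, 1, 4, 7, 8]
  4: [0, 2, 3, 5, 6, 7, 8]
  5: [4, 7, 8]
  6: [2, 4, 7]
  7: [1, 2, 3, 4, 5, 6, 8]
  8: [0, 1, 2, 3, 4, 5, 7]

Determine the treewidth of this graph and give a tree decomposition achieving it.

The largest bag has 4 vertices, giving width 3; this decomposition certifies tw(G) ≤ 3. For the lower bound, the 4 vertices {1, 3, 7, 8} are pairwise adjacent, and any tree decomposition puts a clique entirely inside one bag — forcing width ≥ 3. Therefore the treewidth is 3.

Treewidth 3.
One such decomposition:
Bags: B1 = {3, 4, 7, 8}  B2 = {1, 3, 7, 8}  B3 = {2, 4, 7, 8}  B4 = {0, 3, 4, 8}  B5 = {4, 5, 7, 8}  B6 = {2, 4, 6, 7}
Tree: B1–B2, B1–B3, B1–B4, B1–B5, B3–B6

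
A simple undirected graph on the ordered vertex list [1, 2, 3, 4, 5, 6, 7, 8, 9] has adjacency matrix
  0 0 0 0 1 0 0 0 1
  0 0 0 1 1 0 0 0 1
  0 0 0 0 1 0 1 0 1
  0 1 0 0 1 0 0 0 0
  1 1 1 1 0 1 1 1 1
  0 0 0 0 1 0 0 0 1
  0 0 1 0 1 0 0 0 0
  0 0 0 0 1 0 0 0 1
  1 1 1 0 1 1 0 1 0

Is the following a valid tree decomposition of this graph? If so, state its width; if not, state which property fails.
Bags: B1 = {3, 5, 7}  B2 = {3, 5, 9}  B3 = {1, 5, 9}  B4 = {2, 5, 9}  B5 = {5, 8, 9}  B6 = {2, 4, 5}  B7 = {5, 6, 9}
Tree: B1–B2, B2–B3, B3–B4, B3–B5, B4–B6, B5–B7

Yes; width 2.

Vertex coverage: the bags together contain {1, 2, 3, 4, 5, 6, 7, 8, 9}, the full vertex set. Edge coverage: each edge of G has both endpoints in at least one bag. Running intersection: for every vertex, the bags containing it form a connected subtree. All three properties hold, so this is a valid tree decomposition of width max|bag| − 1 = 2, and hence tw(G) ≤ 2.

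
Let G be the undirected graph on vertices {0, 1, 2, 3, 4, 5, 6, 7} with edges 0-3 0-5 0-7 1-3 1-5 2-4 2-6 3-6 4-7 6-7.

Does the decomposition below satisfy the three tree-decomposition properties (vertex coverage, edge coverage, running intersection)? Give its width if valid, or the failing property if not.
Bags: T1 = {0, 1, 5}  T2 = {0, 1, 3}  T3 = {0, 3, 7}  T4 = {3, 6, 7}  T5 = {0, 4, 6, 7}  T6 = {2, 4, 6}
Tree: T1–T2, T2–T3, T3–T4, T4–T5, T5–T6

A tree decomposition must satisfy three properties: every vertex lies in some bag; for every edge, both endpoints lie together in some bag; and for every vertex, the bags containing it form a connected subtree. Here bags containing vertex 0 are not connected in the tree, so the decomposition is invalid.

No — bags containing vertex 0 are not connected in the tree.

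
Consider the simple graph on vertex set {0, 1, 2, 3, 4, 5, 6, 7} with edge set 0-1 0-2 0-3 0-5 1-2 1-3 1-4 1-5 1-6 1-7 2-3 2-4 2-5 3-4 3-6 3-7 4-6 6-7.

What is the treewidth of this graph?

A width-3 tree decomposition is:
Bags: B1 = {1, 3, 6, 7}  B2 = {1, 3, 4, 6}  B3 = {1, 2, 3, 4}  B4 = {0, 1, 2, 3}  B5 = {0, 1, 2, 5}
Tree: B1–B2, B2–B3, B3–B4, B4–B5
Each bag holds 4 vertices, so the decomposition has width 3, which upper-bounds the treewidth. Conversely, {0, 1, 2, 3} is a clique of size 4, and the vertices of any clique must share a bag in every tree decomposition; so some bag has ≥ 4 vertices and tw(G) ≥ 3. Therefore the treewidth is 3.

3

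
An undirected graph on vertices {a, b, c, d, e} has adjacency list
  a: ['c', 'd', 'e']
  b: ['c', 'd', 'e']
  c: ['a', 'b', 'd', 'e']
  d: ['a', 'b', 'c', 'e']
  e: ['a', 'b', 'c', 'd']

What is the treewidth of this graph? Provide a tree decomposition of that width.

The largest bag has 4 vertices, giving width 3; this decomposition certifies tw(G) ≤ 3. For the lower bound, the 4 vertices {a, c, d, e} are pairwise adjacent, and any tree decomposition puts a clique entirely inside one bag — forcing width ≥ 3. Therefore the treewidth is 3.

Treewidth 3.
One such decomposition:
Bags: B1 = {a, c, d, e}  B2 = {b, c, d, e}
Tree: B1–B2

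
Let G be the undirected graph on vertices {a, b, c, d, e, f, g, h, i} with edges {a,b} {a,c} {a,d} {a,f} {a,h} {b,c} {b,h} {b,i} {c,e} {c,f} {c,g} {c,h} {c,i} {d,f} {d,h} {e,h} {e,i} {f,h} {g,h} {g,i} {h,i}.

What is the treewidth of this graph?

A width-3 tree decomposition is:
Bags: B1 = {a, b, c, h}  B2 = {a, c, f, h}  B3 = {b, c, h, i}  B4 = {c, e, h, i}  B5 = {a, d, f, h}  B6 = {c, g, h, i}
Tree: B1–B2, B1–B3, B3–B4, B2–B5, B4–B6
Every bag has size at most 4, so the width is 4 − 1 = 3 and tw(G) ≤ 3. Conversely, {a, d, f, h} is a clique of size 4, and the vertices of any clique must share a bag in every tree decomposition; so some bag has ≥ 4 vertices and tw(G) ≥ 3. The upper and lower bounds meet at 3, so that is the treewidth.

3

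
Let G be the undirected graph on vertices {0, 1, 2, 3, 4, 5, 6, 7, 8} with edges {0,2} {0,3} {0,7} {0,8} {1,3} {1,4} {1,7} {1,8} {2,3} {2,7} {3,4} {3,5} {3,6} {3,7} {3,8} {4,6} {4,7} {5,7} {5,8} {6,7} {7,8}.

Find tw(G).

A width-3 tree decomposition is:
Bags: B1 = {0, 3, 7, 8}  B2 = {1, 3, 7, 8}  B3 = {3, 5, 7, 8}  B4 = {0, 2, 3, 7}  B5 = {1, 3, 4, 7}  B6 = {3, 4, 6, 7}
Tree: B1–B2, B2–B3, B1–B4, B2–B5, B5–B6
Every bag has size at most 4, so the width is 4 − 1 = 3 and tw(G) ≤ 3. For the lower bound, the 4 vertices {0, 3, 7, 8} are pairwise adjacent, and any tree decomposition puts a clique entirely inside one bag — forcing width ≥ 3. Hence tw(G) = 3 exactly.

3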